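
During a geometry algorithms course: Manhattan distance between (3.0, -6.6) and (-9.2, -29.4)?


|3-(-9.2)| + |(-6.6)-(-29.4)| = 12.2 + 22.8 = 35

35


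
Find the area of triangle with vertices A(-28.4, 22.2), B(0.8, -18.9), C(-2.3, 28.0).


Area = |x_A(y_B-y_C) + x_B(y_C-y_A) + x_C(y_A-y_B)|/2
= |1331.96 + 4.64 + (-94.53)|/2
= 1242.07/2 = 621.035

621.035


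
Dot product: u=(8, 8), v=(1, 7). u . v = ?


u . v = u_x*v_x + u_y*v_y = 8*1 + 8*7
= 8 + 56 = 64

64


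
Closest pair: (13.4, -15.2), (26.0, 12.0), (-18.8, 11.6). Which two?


d(P0,P1) = 29.9767, d(P0,P2) = 41.8937, d(P1,P2) = 44.8018
Closest: P0 and P1

Closest pair: (13.4, -15.2) and (26.0, 12.0), distance = 29.9767


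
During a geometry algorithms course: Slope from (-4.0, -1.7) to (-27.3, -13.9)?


slope = (y2-y1)/(x2-x1) = ((-13.9)-(-1.7))/((-27.3)-(-4)) = (-12.2)/(-23.3) = 0.5236

0.5236


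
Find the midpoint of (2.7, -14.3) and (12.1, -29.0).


M = ((2.7+12.1)/2, ((-14.3)+(-29))/2)
= (7.4, -21.65)

(7.4, -21.65)


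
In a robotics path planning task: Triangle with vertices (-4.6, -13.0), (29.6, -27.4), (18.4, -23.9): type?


Side lengths squared: AB^2=1377, BC^2=137.69, CA^2=647.81
Sorted: [137.69, 647.81, 1377]
By sides: Scalene, By angles: Obtuse

Scalene, Obtuse


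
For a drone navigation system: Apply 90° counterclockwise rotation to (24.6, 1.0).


90° CCW: (x,y) -> (-y, x)
(24.6,1) -> (-1, 24.6)

(-1, 24.6)


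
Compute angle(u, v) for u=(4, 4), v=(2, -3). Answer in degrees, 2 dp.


u.v = -4, |u| = sqrt(32) = 5.6569, |v| = sqrt(13) = 3.6056
cos(theta) = u.v/(|u||v|) = -4/sqrt(416) = -0.196116
theta = acos(-0.196116) = 101.31 degrees

101.31 degrees


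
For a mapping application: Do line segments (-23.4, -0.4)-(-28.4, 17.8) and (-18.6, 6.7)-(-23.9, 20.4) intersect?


Cross products: d1=103.39, d2=75.43, d3=-122.86, d4=-94.9
d1*d2 < 0 and d3*d4 < 0? no

No, they don't intersect


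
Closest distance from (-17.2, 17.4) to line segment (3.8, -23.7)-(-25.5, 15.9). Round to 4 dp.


Project P onto AB: t = 0.9243 (clamped to [0,1])
Closest point on segment: (-23.2809, 12.9008)
Distance: 7.5644

7.5644


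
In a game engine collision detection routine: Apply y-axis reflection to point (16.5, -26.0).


Reflection over y-axis: (x,y) -> (-x,y)
(16.5, -26) -> (-16.5, -26)

(-16.5, -26)


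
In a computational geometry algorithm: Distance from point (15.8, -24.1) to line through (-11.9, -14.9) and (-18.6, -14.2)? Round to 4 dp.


|cross product| = 42.25
|line direction| = sqrt(45.38) = 6.7365
Distance = 42.25/sqrt(45.38) = 6.2718

6.2718


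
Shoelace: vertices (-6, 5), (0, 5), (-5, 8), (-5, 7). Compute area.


Shoelace sum: ((-6)*5 - 0*5) + (0*8 - (-5)*5) + ((-5)*7 - (-5)*8) + ((-5)*5 - (-6)*7)
= 17
Area = |17|/2 = 8.5

8.5


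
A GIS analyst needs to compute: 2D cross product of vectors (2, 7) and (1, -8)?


u x v = u_x*v_y - u_y*v_x = 2*(-8) - 7*1
= (-16) - 7 = -23

-23


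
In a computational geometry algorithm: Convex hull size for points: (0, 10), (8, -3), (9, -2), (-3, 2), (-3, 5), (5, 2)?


Convex hull vertices (CCW): (-3, 2), (8, -3), (9, -2), (0, 10), (-3, 5)
Count = 5

5


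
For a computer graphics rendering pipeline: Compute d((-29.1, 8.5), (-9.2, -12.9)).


dx=19.9, dy=-21.4
d^2 = 19.9^2 + (-21.4)^2 = 853.97
d = sqrt(853.97) = 29.2228

29.2228


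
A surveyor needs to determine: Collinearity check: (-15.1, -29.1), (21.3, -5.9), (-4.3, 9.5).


Cross product: (21.3-(-15.1))*(9.5-(-29.1)) - ((-5.9)-(-29.1))*((-4.3)-(-15.1))
= 1154.48

No, not collinear


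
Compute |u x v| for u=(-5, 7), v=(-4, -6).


|u x v| = |(-5)*(-6) - 7*(-4)|
= |30 - (-28)| = 58

58


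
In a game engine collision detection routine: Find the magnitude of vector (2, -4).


|u| = sqrt(2^2 + (-4)^2) = sqrt(20) = 4.4721

4.4721


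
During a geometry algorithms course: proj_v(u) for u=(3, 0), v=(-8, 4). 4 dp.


u.v = -24, |v| = sqrt(80) = 8.9443
Scalar projection = u.v / |v| = -24 / sqrt(80) = -2.6833

-2.6833


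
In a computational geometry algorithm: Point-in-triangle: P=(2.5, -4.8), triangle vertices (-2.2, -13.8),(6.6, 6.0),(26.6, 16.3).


Cross products: AB x AP = -13.86, BC x BP = -173.77, CA x CP = -117.73
All same sign? yes

Yes, inside


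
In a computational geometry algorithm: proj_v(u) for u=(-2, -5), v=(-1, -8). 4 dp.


u.v = 42, |v| = sqrt(65) = 8.0623
Scalar projection = u.v / |v| = 42 / sqrt(65) = 5.2095

5.2095


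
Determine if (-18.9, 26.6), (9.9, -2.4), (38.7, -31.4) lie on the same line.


Cross product: (9.9-(-18.9))*((-31.4)-26.6) - ((-2.4)-26.6)*(38.7-(-18.9))
= 0

Yes, collinear


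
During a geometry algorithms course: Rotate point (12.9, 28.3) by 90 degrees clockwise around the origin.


90° CW: (x,y) -> (y, -x)
(12.9,28.3) -> (28.3, -12.9)

(28.3, -12.9)


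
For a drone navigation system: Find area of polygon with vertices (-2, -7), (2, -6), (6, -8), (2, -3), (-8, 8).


Shoelace sum: ((-2)*(-6) - 2*(-7)) + (2*(-8) - 6*(-6)) + (6*(-3) - 2*(-8)) + (2*8 - (-8)*(-3)) + ((-8)*(-7) - (-2)*8)
= 108
Area = |108|/2 = 54

54


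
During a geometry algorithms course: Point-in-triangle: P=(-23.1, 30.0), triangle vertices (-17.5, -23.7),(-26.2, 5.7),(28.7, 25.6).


Cross products: AB x AP = -302.55, BC x BP = 1272.38, CA x CP = -2757.02
All same sign? no

No, outside


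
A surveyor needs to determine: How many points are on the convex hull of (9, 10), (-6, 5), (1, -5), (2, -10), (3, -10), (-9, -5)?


Convex hull vertices (CCW): (-9, -5), (2, -10), (3, -10), (9, 10), (-6, 5)
Count = 5

5


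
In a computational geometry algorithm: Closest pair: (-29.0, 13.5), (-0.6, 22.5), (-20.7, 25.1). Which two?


d(P0,P1) = 29.7919, d(P0,P2) = 14.2636, d(P1,P2) = 20.2675
Closest: P0 and P2

Closest pair: (-29.0, 13.5) and (-20.7, 25.1), distance = 14.2636


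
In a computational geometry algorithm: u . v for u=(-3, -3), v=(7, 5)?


u . v = u_x*v_x + u_y*v_y = (-3)*7 + (-3)*5
= (-21) + (-15) = -36

-36


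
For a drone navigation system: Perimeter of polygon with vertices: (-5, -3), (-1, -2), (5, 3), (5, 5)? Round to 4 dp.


Sides: (-5, -3)->(-1, -2): sqrt(17) = 4.123106, (-1, -2)->(5, 3): sqrt(61) = 7.81025, (5, 3)->(5, 5): sqrt(4) = 2, (5, 5)->(-5, -3): sqrt(164) = 12.806248
Sum = 26.739604
Perimeter = 26.7396

26.7396


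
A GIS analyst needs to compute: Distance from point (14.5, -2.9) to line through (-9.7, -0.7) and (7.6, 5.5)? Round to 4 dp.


|cross product| = 188.1
|line direction| = sqrt(337.73) = 18.3774
Distance = 188.1/sqrt(337.73) = 10.2354

10.2354


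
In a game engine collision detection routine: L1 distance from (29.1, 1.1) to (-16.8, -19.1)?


|29.1-(-16.8)| + |1.1-(-19.1)| = 45.9 + 20.2 = 66.1

66.1


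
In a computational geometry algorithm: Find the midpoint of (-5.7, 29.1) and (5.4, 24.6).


M = (((-5.7)+5.4)/2, (29.1+24.6)/2)
= (-0.15, 26.85)

(-0.15, 26.85)


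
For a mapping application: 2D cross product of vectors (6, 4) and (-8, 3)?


u x v = u_x*v_y - u_y*v_x = 6*3 - 4*(-8)
= 18 - (-32) = 50

50


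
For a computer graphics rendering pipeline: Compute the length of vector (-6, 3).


|u| = sqrt((-6)^2 + 3^2) = sqrt(45) = 6.7082

6.7082


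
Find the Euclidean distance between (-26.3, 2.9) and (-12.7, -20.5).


dx=13.6, dy=-23.4
d^2 = 13.6^2 + (-23.4)^2 = 732.52
d = sqrt(732.52) = 27.0651

27.0651


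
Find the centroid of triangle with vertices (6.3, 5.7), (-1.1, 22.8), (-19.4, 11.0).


Centroid = ((x_A+x_B+x_C)/3, (y_A+y_B+y_C)/3)
= ((6.3+(-1.1)+(-19.4))/3, (5.7+22.8+11)/3)
= (-4.7333, 13.1667)

(-4.7333, 13.1667)


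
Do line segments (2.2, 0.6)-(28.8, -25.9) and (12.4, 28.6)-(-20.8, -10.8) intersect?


Cross products: d1=527.72, d2=2455.56, d3=1015.1, d4=-912.74
d1*d2 < 0 and d3*d4 < 0? no

No, they don't intersect


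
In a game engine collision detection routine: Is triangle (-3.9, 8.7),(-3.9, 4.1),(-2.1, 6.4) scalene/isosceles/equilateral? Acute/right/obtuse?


Side lengths squared: AB^2=21.16, BC^2=8.53, CA^2=8.53
Sorted: [8.53, 8.53, 21.16]
By sides: Isosceles, By angles: Obtuse

Isosceles, Obtuse


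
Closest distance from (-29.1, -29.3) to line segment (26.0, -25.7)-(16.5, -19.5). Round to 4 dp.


Project P onto AB: t = 1 (clamped to [0,1])
Closest point on segment: (16.5, -19.5)
Distance: 46.6412

46.6412


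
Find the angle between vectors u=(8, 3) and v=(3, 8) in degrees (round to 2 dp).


u.v = 48, |u| = sqrt(73) = 8.544, |v| = sqrt(73) = 8.544
cos(theta) = u.v/(|u||v|) = 48/sqrt(5329) = 0.657534
theta = acos(0.657534) = 48.89 degrees

48.89 degrees


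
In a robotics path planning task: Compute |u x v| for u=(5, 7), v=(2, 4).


|u x v| = |5*4 - 7*2|
= |20 - 14| = 6

6


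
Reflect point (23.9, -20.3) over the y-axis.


Reflection over y-axis: (x,y) -> (-x,y)
(23.9, -20.3) -> (-23.9, -20.3)

(-23.9, -20.3)


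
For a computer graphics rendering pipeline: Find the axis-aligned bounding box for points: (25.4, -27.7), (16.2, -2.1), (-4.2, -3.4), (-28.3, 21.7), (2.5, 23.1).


x range: [-28.3, 25.4]
y range: [-27.7, 23.1]
Bounding box: (-28.3,-27.7) to (25.4,23.1)

(-28.3,-27.7) to (25.4,23.1)


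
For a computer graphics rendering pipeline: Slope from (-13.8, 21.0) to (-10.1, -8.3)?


slope = (y2-y1)/(x2-x1) = ((-8.3)-21)/((-10.1)-(-13.8)) = (-29.3)/3.7 = -7.9189

-7.9189


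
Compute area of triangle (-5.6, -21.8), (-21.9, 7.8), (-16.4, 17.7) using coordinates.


Area = |x_A(y_B-y_C) + x_B(y_C-y_A) + x_C(y_A-y_B)|/2
= |55.44 + (-865.05) + 485.44|/2
= 324.17/2 = 162.085

162.085


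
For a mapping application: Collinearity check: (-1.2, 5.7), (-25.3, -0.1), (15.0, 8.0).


Cross product: ((-25.3)-(-1.2))*(8-5.7) - ((-0.1)-5.7)*(15-(-1.2))
= 38.53

No, not collinear


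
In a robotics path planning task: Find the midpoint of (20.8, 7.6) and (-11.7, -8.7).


M = ((20.8+(-11.7))/2, (7.6+(-8.7))/2)
= (4.55, -0.55)

(4.55, -0.55)


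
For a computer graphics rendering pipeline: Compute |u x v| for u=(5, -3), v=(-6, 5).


|u x v| = |5*5 - (-3)*(-6)|
= |25 - 18| = 7

7


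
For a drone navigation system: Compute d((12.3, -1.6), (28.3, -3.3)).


dx=16, dy=-1.7
d^2 = 16^2 + (-1.7)^2 = 258.89
d = sqrt(258.89) = 16.0901

16.0901


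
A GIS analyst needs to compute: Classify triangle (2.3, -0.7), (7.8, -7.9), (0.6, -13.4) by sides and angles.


Side lengths squared: AB^2=82.09, BC^2=82.09, CA^2=164.18
Sorted: [82.09, 82.09, 164.18]
By sides: Isosceles, By angles: Right

Isosceles, Right


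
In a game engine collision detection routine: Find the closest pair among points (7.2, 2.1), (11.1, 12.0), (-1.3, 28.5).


d(P0,P1) = 10.6405, d(P0,P2) = 27.7346, d(P1,P2) = 20.64
Closest: P0 and P1

Closest pair: (7.2, 2.1) and (11.1, 12.0), distance = 10.6405


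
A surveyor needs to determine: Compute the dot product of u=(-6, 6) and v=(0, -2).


u . v = u_x*v_x + u_y*v_y = (-6)*0 + 6*(-2)
= 0 + (-12) = -12

-12


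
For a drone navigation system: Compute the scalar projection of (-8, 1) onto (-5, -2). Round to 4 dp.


u.v = 38, |v| = sqrt(29) = 5.3852
Scalar projection = u.v / |v| = 38 / sqrt(29) = 7.0564

7.0564


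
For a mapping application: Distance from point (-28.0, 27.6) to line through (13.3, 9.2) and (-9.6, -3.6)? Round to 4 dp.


|cross product| = 950
|line direction| = sqrt(688.25) = 26.2345
Distance = 950/sqrt(688.25) = 36.2118

36.2118


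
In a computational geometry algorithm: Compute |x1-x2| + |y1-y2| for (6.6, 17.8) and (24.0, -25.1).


|6.6-24| + |17.8-(-25.1)| = 17.4 + 42.9 = 60.3

60.3


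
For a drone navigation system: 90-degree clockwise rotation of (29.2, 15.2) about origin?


90° CW: (x,y) -> (y, -x)
(29.2,15.2) -> (15.2, -29.2)

(15.2, -29.2)


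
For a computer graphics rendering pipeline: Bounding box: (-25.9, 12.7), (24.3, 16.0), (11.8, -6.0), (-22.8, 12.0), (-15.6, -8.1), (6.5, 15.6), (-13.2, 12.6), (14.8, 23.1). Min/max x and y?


x range: [-25.9, 24.3]
y range: [-8.1, 23.1]
Bounding box: (-25.9,-8.1) to (24.3,23.1)

(-25.9,-8.1) to (24.3,23.1)


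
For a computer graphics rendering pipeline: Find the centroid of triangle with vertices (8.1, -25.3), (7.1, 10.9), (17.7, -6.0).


Centroid = ((x_A+x_B+x_C)/3, (y_A+y_B+y_C)/3)
= ((8.1+7.1+17.7)/3, ((-25.3)+10.9+(-6))/3)
= (10.9667, -6.8)

(10.9667, -6.8)


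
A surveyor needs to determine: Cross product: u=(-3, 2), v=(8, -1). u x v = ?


u x v = u_x*v_y - u_y*v_x = (-3)*(-1) - 2*8
= 3 - 16 = -13

-13


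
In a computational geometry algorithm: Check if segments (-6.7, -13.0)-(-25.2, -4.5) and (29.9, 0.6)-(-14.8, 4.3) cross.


Cross products: d1=743.34, d2=431.84, d3=-562.7, d4=-251.2
d1*d2 < 0 and d3*d4 < 0? no

No, they don't intersect


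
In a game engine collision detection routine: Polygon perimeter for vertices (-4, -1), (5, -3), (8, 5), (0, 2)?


Sides: (-4, -1)->(5, -3): sqrt(85) = 9.219544, (5, -3)->(8, 5): sqrt(73) = 8.544004, (8, 5)->(0, 2): sqrt(73) = 8.544004, (0, 2)->(-4, -1): sqrt(25) = 5
Sum = 31.307552
Perimeter = 31.3076

31.3076


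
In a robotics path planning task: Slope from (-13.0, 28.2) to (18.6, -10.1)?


slope = (y2-y1)/(x2-x1) = ((-10.1)-28.2)/(18.6-(-13)) = (-38.3)/31.6 = -1.212

-1.212


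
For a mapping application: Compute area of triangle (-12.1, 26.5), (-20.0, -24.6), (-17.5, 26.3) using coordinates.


Area = |x_A(y_B-y_C) + x_B(y_C-y_A) + x_C(y_A-y_B)|/2
= |615.89 + 4 + (-894.25)|/2
= 274.36/2 = 137.18

137.18


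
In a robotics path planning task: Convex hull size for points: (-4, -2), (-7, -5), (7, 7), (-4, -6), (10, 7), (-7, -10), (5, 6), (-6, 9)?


Convex hull vertices (CCW): (-7, -10), (10, 7), (-6, 9), (-7, -5)
Count = 4

4


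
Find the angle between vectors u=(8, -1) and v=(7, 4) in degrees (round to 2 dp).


u.v = 52, |u| = sqrt(65) = 8.0623, |v| = sqrt(65) = 8.0623
cos(theta) = u.v/(|u||v|) = 52/sqrt(4225) = 0.8
theta = acos(0.8) = 36.87 degrees

36.87 degrees


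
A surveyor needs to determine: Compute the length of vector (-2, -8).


|u| = sqrt((-2)^2 + (-8)^2) = sqrt(68) = 8.2462

8.2462


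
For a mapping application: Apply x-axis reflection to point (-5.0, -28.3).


Reflection over x-axis: (x,y) -> (x,-y)
(-5, -28.3) -> (-5, 28.3)

(-5, 28.3)


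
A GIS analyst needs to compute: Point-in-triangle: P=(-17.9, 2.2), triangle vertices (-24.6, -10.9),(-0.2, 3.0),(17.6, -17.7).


Cross products: AB x AP = 226.51, BC x BP = -380.63, CA x CP = -598.38
All same sign? no

No, outside


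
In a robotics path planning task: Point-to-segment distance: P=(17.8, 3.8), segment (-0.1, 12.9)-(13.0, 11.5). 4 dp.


Project P onto AB: t = 1 (clamped to [0,1])
Closest point on segment: (13, 11.5)
Distance: 9.0736

9.0736


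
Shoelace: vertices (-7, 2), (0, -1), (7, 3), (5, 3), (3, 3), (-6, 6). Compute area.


Shoelace sum: ((-7)*(-1) - 0*2) + (0*3 - 7*(-1)) + (7*3 - 5*3) + (5*3 - 3*3) + (3*6 - (-6)*3) + ((-6)*2 - (-7)*6)
= 92
Area = |92|/2 = 46

46


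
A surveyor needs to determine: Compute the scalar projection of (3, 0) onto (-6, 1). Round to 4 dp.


u.v = -18, |v| = sqrt(37) = 6.0828
Scalar projection = u.v / |v| = -18 / sqrt(37) = -2.9592

-2.9592


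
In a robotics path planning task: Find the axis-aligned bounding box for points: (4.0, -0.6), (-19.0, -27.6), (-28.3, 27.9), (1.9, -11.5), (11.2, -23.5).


x range: [-28.3, 11.2]
y range: [-27.6, 27.9]
Bounding box: (-28.3,-27.6) to (11.2,27.9)

(-28.3,-27.6) to (11.2,27.9)


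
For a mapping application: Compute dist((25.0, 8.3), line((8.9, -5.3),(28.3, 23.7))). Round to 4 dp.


|cross product| = 203.06
|line direction| = sqrt(1217.36) = 34.8907
Distance = 203.06/sqrt(1217.36) = 5.8199

5.8199


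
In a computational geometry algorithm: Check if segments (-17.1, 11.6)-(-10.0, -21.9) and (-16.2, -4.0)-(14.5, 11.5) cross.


Cross products: d1=492.87, d2=-645.63, d3=-80.61, d4=1057.89
d1*d2 < 0 and d3*d4 < 0? yes

Yes, they intersect


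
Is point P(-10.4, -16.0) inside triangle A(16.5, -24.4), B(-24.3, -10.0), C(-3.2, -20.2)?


Cross products: AB x AP = 44.64, BC x BP = 15.18, CA x CP = 52.5
All same sign? yes

Yes, inside


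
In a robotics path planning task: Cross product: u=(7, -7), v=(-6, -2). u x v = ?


u x v = u_x*v_y - u_y*v_x = 7*(-2) - (-7)*(-6)
= (-14) - 42 = -56

-56


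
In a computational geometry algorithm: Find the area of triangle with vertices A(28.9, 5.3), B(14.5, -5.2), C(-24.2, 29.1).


Area = |x_A(y_B-y_C) + x_B(y_C-y_A) + x_C(y_A-y_B)|/2
= |(-991.27) + 345.1 + (-254.1)|/2
= 900.27/2 = 450.135

450.135


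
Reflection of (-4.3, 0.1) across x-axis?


Reflection over x-axis: (x,y) -> (x,-y)
(-4.3, 0.1) -> (-4.3, -0.1)

(-4.3, -0.1)


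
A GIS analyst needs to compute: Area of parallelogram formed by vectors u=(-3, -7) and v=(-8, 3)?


|u x v| = |(-3)*3 - (-7)*(-8)|
= |(-9) - 56| = 65

65


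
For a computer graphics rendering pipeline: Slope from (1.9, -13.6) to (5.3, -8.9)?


slope = (y2-y1)/(x2-x1) = ((-8.9)-(-13.6))/(5.3-1.9) = 4.7/3.4 = 1.3824

1.3824


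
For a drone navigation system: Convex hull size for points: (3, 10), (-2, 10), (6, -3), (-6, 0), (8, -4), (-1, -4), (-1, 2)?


Convex hull vertices (CCW): (-6, 0), (-1, -4), (8, -4), (3, 10), (-2, 10)
Count = 5

5


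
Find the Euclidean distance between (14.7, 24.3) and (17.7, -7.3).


dx=3, dy=-31.6
d^2 = 3^2 + (-31.6)^2 = 1007.56
d = sqrt(1007.56) = 31.7421

31.7421


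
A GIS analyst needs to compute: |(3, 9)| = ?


|u| = sqrt(3^2 + 9^2) = sqrt(90) = 9.4868

9.4868


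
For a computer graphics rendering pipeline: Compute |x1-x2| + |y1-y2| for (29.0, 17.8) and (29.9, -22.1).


|29-29.9| + |17.8-(-22.1)| = 0.9 + 39.9 = 40.8

40.8


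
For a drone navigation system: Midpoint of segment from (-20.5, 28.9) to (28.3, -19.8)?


M = (((-20.5)+28.3)/2, (28.9+(-19.8))/2)
= (3.9, 4.55)

(3.9, 4.55)


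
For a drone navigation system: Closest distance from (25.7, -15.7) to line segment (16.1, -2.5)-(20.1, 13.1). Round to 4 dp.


Project P onto AB: t = 0 (clamped to [0,1])
Closest point on segment: (16.1, -2.5)
Distance: 16.3218

16.3218


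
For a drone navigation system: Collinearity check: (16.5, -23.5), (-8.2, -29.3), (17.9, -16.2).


Cross product: ((-8.2)-16.5)*((-16.2)-(-23.5)) - ((-29.3)-(-23.5))*(17.9-16.5)
= -172.19

No, not collinear


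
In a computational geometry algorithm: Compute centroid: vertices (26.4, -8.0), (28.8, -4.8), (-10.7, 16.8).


Centroid = ((x_A+x_B+x_C)/3, (y_A+y_B+y_C)/3)
= ((26.4+28.8+(-10.7))/3, ((-8)+(-4.8)+16.8)/3)
= (14.8333, 1.3333)

(14.8333, 1.3333)


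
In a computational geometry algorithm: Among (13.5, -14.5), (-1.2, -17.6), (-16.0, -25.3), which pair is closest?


d(P0,P1) = 15.0233, d(P0,P2) = 31.4148, d(P1,P2) = 16.6832
Closest: P0 and P1

Closest pair: (13.5, -14.5) and (-1.2, -17.6), distance = 15.0233


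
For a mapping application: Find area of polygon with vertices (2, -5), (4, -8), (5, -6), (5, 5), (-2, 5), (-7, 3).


Shoelace sum: (2*(-8) - 4*(-5)) + (4*(-6) - 5*(-8)) + (5*5 - 5*(-6)) + (5*5 - (-2)*5) + ((-2)*3 - (-7)*5) + ((-7)*(-5) - 2*3)
= 168
Area = |168|/2 = 84

84


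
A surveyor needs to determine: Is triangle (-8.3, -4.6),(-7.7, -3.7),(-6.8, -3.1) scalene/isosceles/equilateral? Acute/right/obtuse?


Side lengths squared: AB^2=1.17, BC^2=1.17, CA^2=4.5
Sorted: [1.17, 1.17, 4.5]
By sides: Isosceles, By angles: Obtuse

Isosceles, Obtuse


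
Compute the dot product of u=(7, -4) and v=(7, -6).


u . v = u_x*v_x + u_y*v_y = 7*7 + (-4)*(-6)
= 49 + 24 = 73

73


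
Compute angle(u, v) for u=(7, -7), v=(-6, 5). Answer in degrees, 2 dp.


u.v = -77, |u| = sqrt(98) = 9.8995, |v| = sqrt(61) = 7.8102
cos(theta) = u.v/(|u||v|) = -77/sqrt(5978) = -0.995893
theta = acos(-0.995893) = 174.81 degrees

174.81 degrees


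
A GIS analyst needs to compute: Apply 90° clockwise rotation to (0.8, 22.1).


90° CW: (x,y) -> (y, -x)
(0.8,22.1) -> (22.1, -0.8)

(22.1, -0.8)


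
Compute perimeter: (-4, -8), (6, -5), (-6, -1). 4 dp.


Sides: (-4, -8)->(6, -5): sqrt(109) = 10.440307, (6, -5)->(-6, -1): sqrt(160) = 12.649111, (-6, -1)->(-4, -8): sqrt(53) = 7.28011
Sum = 30.369528
Perimeter = 30.3695

30.3695


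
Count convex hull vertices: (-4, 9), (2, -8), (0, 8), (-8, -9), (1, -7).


Convex hull vertices (CCW): (-8, -9), (2, -8), (0, 8), (-4, 9)
Count = 4

4


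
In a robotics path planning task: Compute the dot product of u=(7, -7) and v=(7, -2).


u . v = u_x*v_x + u_y*v_y = 7*7 + (-7)*(-2)
= 49 + 14 = 63

63


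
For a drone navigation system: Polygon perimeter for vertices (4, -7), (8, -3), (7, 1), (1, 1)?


Sides: (4, -7)->(8, -3): sqrt(32) = 5.656854, (8, -3)->(7, 1): sqrt(17) = 4.123106, (7, 1)->(1, 1): sqrt(36) = 6, (1, 1)->(4, -7): sqrt(73) = 8.544004
Sum = 24.323964
Perimeter = 24.324

24.324


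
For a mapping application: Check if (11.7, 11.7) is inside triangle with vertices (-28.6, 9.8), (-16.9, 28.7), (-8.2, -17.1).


Cross products: AB x AP = -739.44, BC x BP = 1161.98, CA x CP = -1122.83
All same sign? no

No, outside


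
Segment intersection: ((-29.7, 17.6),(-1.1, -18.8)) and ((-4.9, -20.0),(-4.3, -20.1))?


Cross products: d1=20.08, d2=1.1, d3=-172.64, d4=-153.66
d1*d2 < 0 and d3*d4 < 0? no

No, they don't intersect


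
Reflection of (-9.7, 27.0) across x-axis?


Reflection over x-axis: (x,y) -> (x,-y)
(-9.7, 27) -> (-9.7, -27)

(-9.7, -27)


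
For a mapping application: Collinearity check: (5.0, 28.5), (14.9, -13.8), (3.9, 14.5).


Cross product: (14.9-5)*(14.5-28.5) - ((-13.8)-28.5)*(3.9-5)
= -185.13

No, not collinear


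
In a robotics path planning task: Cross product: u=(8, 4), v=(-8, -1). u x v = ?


u x v = u_x*v_y - u_y*v_x = 8*(-1) - 4*(-8)
= (-8) - (-32) = 24

24


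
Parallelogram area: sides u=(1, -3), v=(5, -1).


|u x v| = |1*(-1) - (-3)*5|
= |(-1) - (-15)| = 14

14


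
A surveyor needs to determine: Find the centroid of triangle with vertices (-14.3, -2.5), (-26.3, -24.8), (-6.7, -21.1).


Centroid = ((x_A+x_B+x_C)/3, (y_A+y_B+y_C)/3)
= (((-14.3)+(-26.3)+(-6.7))/3, ((-2.5)+(-24.8)+(-21.1))/3)
= (-15.7667, -16.1333)

(-15.7667, -16.1333)


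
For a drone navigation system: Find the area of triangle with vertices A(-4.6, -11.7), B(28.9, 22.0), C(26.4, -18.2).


Area = |x_A(y_B-y_C) + x_B(y_C-y_A) + x_C(y_A-y_B)|/2
= |(-184.92) + (-187.85) + (-889.68)|/2
= 1262.45/2 = 631.225

631.225


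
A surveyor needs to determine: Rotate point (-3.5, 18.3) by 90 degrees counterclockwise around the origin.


90° CCW: (x,y) -> (-y, x)
(-3.5,18.3) -> (-18.3, -3.5)

(-18.3, -3.5)


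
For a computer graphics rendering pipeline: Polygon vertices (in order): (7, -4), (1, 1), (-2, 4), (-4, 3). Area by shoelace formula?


Shoelace sum: (7*1 - 1*(-4)) + (1*4 - (-2)*1) + ((-2)*3 - (-4)*4) + ((-4)*(-4) - 7*3)
= 22
Area = |22|/2 = 11

11


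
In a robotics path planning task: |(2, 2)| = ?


|u| = sqrt(2^2 + 2^2) = sqrt(8) = 2.8284

2.8284


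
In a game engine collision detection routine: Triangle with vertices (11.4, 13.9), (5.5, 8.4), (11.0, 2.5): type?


Side lengths squared: AB^2=65.06, BC^2=65.06, CA^2=130.12
Sorted: [65.06, 65.06, 130.12]
By sides: Isosceles, By angles: Right

Isosceles, Right


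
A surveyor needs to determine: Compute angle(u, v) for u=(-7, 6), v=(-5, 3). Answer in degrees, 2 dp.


u.v = 53, |u| = sqrt(85) = 9.2195, |v| = sqrt(34) = 5.831
cos(theta) = u.v/(|u||v|) = 53/sqrt(2890) = 0.985887
theta = acos(0.985887) = 9.64 degrees

9.64 degrees


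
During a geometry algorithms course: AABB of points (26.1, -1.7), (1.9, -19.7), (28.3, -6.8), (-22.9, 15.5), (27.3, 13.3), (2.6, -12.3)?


x range: [-22.9, 28.3]
y range: [-19.7, 15.5]
Bounding box: (-22.9,-19.7) to (28.3,15.5)

(-22.9,-19.7) to (28.3,15.5)


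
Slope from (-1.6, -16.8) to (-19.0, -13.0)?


slope = (y2-y1)/(x2-x1) = ((-13)-(-16.8))/((-19)-(-1.6)) = 3.8/(-17.4) = -0.2184

-0.2184


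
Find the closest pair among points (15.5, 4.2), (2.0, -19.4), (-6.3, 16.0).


d(P0,P1) = 27.1884, d(P0,P2) = 24.7887, d(P1,P2) = 36.36
Closest: P0 and P2

Closest pair: (15.5, 4.2) and (-6.3, 16.0), distance = 24.7887


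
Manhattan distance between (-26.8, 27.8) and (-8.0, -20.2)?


|(-26.8)-(-8)| + |27.8-(-20.2)| = 18.8 + 48 = 66.8

66.8


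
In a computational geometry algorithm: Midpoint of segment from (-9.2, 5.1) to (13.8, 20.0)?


M = (((-9.2)+13.8)/2, (5.1+20)/2)
= (2.3, 12.55)

(2.3, 12.55)


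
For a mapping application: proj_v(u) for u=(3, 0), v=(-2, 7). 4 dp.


u.v = -6, |v| = sqrt(53) = 7.2801
Scalar projection = u.v / |v| = -6 / sqrt(53) = -0.8242

-0.8242


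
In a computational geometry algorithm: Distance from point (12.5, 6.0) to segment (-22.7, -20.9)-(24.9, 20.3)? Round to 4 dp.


Project P onto AB: t = 0.7024 (clamped to [0,1])
Closest point on segment: (10.7348, 8.0394)
Distance: 2.6972

2.6972


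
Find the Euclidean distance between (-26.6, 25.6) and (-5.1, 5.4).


dx=21.5, dy=-20.2
d^2 = 21.5^2 + (-20.2)^2 = 870.29
d = sqrt(870.29) = 29.5007

29.5007


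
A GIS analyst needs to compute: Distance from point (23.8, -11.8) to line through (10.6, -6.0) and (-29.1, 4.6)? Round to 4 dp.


|cross product| = 90.34
|line direction| = sqrt(1688.45) = 41.0908
Distance = 90.34/sqrt(1688.45) = 2.1985

2.1985


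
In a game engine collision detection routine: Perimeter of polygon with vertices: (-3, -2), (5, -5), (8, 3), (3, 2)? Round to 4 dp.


Sides: (-3, -2)->(5, -5): sqrt(73) = 8.544004, (5, -5)->(8, 3): sqrt(73) = 8.544004, (8, 3)->(3, 2): sqrt(26) = 5.09902, (3, 2)->(-3, -2): sqrt(52) = 7.211103
Sum = 29.398131
Perimeter = 29.3981

29.3981


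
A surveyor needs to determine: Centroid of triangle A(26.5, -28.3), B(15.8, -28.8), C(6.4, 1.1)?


Centroid = ((x_A+x_B+x_C)/3, (y_A+y_B+y_C)/3)
= ((26.5+15.8+6.4)/3, ((-28.3)+(-28.8)+1.1)/3)
= (16.2333, -18.6667)

(16.2333, -18.6667)


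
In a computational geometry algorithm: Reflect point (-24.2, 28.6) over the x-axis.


Reflection over x-axis: (x,y) -> (x,-y)
(-24.2, 28.6) -> (-24.2, -28.6)

(-24.2, -28.6)


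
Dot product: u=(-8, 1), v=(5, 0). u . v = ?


u . v = u_x*v_x + u_y*v_y = (-8)*5 + 1*0
= (-40) + 0 = -40

-40


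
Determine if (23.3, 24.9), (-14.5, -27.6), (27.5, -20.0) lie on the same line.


Cross product: ((-14.5)-23.3)*((-20)-24.9) - ((-27.6)-24.9)*(27.5-23.3)
= 1917.72

No, not collinear


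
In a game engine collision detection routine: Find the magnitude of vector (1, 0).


|u| = sqrt(1^2 + 0^2) = sqrt(1) = 1

1


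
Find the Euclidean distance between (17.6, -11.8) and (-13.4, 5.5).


dx=-31, dy=17.3
d^2 = (-31)^2 + 17.3^2 = 1260.29
d = sqrt(1260.29) = 35.5006

35.5006


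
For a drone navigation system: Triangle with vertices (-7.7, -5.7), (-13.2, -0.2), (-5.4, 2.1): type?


Side lengths squared: AB^2=60.5, BC^2=66.13, CA^2=66.13
Sorted: [60.5, 66.13, 66.13]
By sides: Isosceles, By angles: Acute

Isosceles, Acute


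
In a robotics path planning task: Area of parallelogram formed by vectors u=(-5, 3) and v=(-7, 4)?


|u x v| = |(-5)*4 - 3*(-7)|
= |(-20) - (-21)| = 1

1


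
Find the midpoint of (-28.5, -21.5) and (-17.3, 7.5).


M = (((-28.5)+(-17.3))/2, ((-21.5)+7.5)/2)
= (-22.9, -7)

(-22.9, -7)


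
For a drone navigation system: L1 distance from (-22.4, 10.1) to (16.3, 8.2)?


|(-22.4)-16.3| + |10.1-8.2| = 38.7 + 1.9 = 40.6

40.6


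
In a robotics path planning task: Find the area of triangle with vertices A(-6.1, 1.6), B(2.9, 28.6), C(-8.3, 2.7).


Area = |x_A(y_B-y_C) + x_B(y_C-y_A) + x_C(y_A-y_B)|/2
= |(-157.99) + 3.19 + 224.1|/2
= 69.3/2 = 34.65

34.65


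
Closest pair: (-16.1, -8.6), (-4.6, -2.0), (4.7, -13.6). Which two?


d(P0,P1) = 13.2593, d(P0,P2) = 21.3925, d(P1,P2) = 14.8678
Closest: P0 and P1

Closest pair: (-16.1, -8.6) and (-4.6, -2.0), distance = 13.2593


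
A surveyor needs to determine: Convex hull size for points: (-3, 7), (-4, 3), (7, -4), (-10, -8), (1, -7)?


Convex hull vertices (CCW): (-10, -8), (1, -7), (7, -4), (-3, 7)
Count = 4

4


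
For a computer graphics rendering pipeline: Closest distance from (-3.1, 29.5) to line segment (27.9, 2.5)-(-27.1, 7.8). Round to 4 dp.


Project P onto AB: t = 0.6053 (clamped to [0,1])
Closest point on segment: (-5.3927, 5.7082)
Distance: 23.902

23.902


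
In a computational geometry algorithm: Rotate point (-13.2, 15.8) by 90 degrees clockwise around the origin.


90° CW: (x,y) -> (y, -x)
(-13.2,15.8) -> (15.8, 13.2)

(15.8, 13.2)


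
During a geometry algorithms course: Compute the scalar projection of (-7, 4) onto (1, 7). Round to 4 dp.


u.v = 21, |v| = sqrt(50) = 7.0711
Scalar projection = u.v / |v| = 21 / sqrt(50) = 2.9698

2.9698


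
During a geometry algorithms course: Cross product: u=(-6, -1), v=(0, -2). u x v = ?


u x v = u_x*v_y - u_y*v_x = (-6)*(-2) - (-1)*0
= 12 - 0 = 12

12


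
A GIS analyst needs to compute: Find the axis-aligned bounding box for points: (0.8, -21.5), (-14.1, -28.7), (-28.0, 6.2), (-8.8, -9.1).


x range: [-28, 0.8]
y range: [-28.7, 6.2]
Bounding box: (-28,-28.7) to (0.8,6.2)

(-28,-28.7) to (0.8,6.2)


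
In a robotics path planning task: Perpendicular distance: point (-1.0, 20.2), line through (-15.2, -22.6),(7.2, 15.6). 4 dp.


|cross product| = 416.28
|line direction| = sqrt(1961) = 44.2832
Distance = 416.28/sqrt(1961) = 9.4004

9.4004


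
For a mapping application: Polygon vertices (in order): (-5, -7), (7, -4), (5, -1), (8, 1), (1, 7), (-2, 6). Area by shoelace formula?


Shoelace sum: ((-5)*(-4) - 7*(-7)) + (7*(-1) - 5*(-4)) + (5*1 - 8*(-1)) + (8*7 - 1*1) + (1*6 - (-2)*7) + ((-2)*(-7) - (-5)*6)
= 214
Area = |214|/2 = 107

107


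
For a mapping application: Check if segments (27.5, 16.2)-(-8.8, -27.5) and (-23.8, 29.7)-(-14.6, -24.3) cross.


Cross products: d1=2646, d2=283.76, d3=-2731.86, d4=-369.62
d1*d2 < 0 and d3*d4 < 0? no

No, they don't intersect


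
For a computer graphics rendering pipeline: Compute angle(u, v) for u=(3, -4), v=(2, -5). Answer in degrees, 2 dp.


u.v = 26, |u| = sqrt(25) = 5, |v| = sqrt(29) = 5.3852
cos(theta) = u.v/(|u||v|) = 26/sqrt(725) = 0.965616
theta = acos(0.965616) = 15.07 degrees

15.07 degrees


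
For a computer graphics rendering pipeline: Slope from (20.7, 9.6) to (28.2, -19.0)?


slope = (y2-y1)/(x2-x1) = ((-19)-9.6)/(28.2-20.7) = (-28.6)/7.5 = -3.8133

-3.8133


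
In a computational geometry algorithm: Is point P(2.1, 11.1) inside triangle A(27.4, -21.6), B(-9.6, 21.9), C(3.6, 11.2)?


Cross products: AB x AP = -109.35, BC x BP = -17.37, CA x CP = -51.58
All same sign? yes

Yes, inside


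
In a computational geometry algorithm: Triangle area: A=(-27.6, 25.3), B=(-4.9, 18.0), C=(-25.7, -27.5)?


Area = |x_A(y_B-y_C) + x_B(y_C-y_A) + x_C(y_A-y_B)|/2
= |(-1255.8) + 258.72 + (-187.61)|/2
= 1184.69/2 = 592.345

592.345


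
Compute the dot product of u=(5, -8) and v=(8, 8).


u . v = u_x*v_x + u_y*v_y = 5*8 + (-8)*8
= 40 + (-64) = -24

-24


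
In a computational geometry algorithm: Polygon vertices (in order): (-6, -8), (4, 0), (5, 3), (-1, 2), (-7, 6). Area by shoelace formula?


Shoelace sum: ((-6)*0 - 4*(-8)) + (4*3 - 5*0) + (5*2 - (-1)*3) + ((-1)*6 - (-7)*2) + ((-7)*(-8) - (-6)*6)
= 157
Area = |157|/2 = 78.5

78.5


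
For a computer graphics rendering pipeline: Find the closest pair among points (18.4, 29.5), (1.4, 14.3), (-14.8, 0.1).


d(P0,P1) = 22.8044, d(P0,P2) = 44.3464, d(P1,P2) = 21.5425
Closest: P1 and P2

Closest pair: (1.4, 14.3) and (-14.8, 0.1), distance = 21.5425


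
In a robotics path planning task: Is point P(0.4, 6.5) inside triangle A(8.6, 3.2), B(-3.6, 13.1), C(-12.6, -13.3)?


Cross products: AB x AP = 40.92, BC x BP = 165, CA x CP = 205.26
All same sign? yes

Yes, inside


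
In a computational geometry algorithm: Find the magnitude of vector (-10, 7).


|u| = sqrt((-10)^2 + 7^2) = sqrt(149) = 12.2066

12.2066


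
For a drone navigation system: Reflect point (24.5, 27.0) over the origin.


Reflection over origin: (x,y) -> (-x,-y)
(24.5, 27) -> (-24.5, -27)

(-24.5, -27)


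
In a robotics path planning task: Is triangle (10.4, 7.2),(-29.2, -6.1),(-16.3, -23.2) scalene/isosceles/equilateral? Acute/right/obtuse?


Side lengths squared: AB^2=1745.05, BC^2=458.82, CA^2=1637.05
Sorted: [458.82, 1637.05, 1745.05]
By sides: Scalene, By angles: Acute

Scalene, Acute


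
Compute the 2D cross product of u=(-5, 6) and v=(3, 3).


u x v = u_x*v_y - u_y*v_x = (-5)*3 - 6*3
= (-15) - 18 = -33

-33


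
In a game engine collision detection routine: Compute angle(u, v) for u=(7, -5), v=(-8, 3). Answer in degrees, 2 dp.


u.v = -71, |u| = sqrt(74) = 8.6023, |v| = sqrt(73) = 8.544
cos(theta) = u.v/(|u||v|) = -71/sqrt(5402) = -0.966009
theta = acos(-0.966009) = 165.02 degrees

165.02 degrees


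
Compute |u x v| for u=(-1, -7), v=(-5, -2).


|u x v| = |(-1)*(-2) - (-7)*(-5)|
= |2 - 35| = 33

33


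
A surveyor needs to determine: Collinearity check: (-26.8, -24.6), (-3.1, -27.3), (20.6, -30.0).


Cross product: ((-3.1)-(-26.8))*((-30)-(-24.6)) - ((-27.3)-(-24.6))*(20.6-(-26.8))
= 0

Yes, collinear


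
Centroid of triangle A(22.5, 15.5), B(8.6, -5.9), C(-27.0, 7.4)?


Centroid = ((x_A+x_B+x_C)/3, (y_A+y_B+y_C)/3)
= ((22.5+8.6+(-27))/3, (15.5+(-5.9)+7.4)/3)
= (1.3667, 5.6667)

(1.3667, 5.6667)


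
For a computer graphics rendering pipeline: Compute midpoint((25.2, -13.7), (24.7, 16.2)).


M = ((25.2+24.7)/2, ((-13.7)+16.2)/2)
= (24.95, 1.25)

(24.95, 1.25)


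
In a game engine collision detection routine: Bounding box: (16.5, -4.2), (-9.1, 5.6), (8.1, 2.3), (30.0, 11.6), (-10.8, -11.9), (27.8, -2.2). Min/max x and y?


x range: [-10.8, 30]
y range: [-11.9, 11.6]
Bounding box: (-10.8,-11.9) to (30,11.6)

(-10.8,-11.9) to (30,11.6)


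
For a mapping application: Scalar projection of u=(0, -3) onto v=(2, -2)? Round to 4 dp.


u.v = 6, |v| = sqrt(8) = 2.8284
Scalar projection = u.v / |v| = 6 / sqrt(8) = 2.1213

2.1213


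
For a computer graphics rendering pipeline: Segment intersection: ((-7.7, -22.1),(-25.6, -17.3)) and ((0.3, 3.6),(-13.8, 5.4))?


Cross products: d1=376.77, d2=341.31, d3=-498.43, d4=-462.97
d1*d2 < 0 and d3*d4 < 0? no

No, they don't intersect


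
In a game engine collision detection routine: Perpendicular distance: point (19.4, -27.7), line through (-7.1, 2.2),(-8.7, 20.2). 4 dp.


|cross product| = 429.16
|line direction| = sqrt(326.56) = 18.071
Distance = 429.16/sqrt(326.56) = 23.7486

23.7486


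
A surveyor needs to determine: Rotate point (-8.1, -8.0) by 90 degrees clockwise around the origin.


90° CW: (x,y) -> (y, -x)
(-8.1,-8) -> (-8, 8.1)

(-8, 8.1)


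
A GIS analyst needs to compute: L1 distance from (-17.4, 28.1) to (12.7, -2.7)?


|(-17.4)-12.7| + |28.1-(-2.7)| = 30.1 + 30.8 = 60.9

60.9


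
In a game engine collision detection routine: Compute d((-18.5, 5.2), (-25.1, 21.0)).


dx=-6.6, dy=15.8
d^2 = (-6.6)^2 + 15.8^2 = 293.2
d = sqrt(293.2) = 17.1231

17.1231


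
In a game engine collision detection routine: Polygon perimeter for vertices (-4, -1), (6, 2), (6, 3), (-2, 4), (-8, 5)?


Sides: (-4, -1)->(6, 2): sqrt(109) = 10.440307, (6, 2)->(6, 3): sqrt(1) = 1, (6, 3)->(-2, 4): sqrt(65) = 8.062258, (-2, 4)->(-8, 5): sqrt(37) = 6.082763, (-8, 5)->(-4, -1): sqrt(52) = 7.211103
Sum = 32.796431
Perimeter = 32.7964

32.7964


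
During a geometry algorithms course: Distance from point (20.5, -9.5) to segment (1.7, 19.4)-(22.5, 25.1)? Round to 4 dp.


Project P onto AB: t = 0.4866 (clamped to [0,1])
Closest point on segment: (11.8203, 22.1733)
Distance: 32.8411

32.8411


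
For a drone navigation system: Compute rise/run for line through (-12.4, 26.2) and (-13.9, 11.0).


slope = (y2-y1)/(x2-x1) = (11-26.2)/((-13.9)-(-12.4)) = (-15.2)/(-1.5) = 10.1333

10.1333


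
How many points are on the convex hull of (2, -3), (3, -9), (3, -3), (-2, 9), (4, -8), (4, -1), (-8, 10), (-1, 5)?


Convex hull vertices (CCW): (-8, 10), (3, -9), (4, -8), (4, -1), (-2, 9)
Count = 5

5


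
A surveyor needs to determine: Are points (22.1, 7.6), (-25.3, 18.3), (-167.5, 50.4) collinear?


Cross product: ((-25.3)-22.1)*(50.4-7.6) - (18.3-7.6)*((-167.5)-22.1)
= 0

Yes, collinear


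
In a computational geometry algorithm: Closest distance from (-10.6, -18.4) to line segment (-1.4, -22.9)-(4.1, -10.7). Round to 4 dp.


Project P onto AB: t = 0.024 (clamped to [0,1])
Closest point on segment: (-1.2679, -22.6071)
Distance: 10.2365

10.2365


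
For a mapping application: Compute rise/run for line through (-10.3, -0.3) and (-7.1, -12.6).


slope = (y2-y1)/(x2-x1) = ((-12.6)-(-0.3))/((-7.1)-(-10.3)) = (-12.3)/3.2 = -3.8438

-3.8438


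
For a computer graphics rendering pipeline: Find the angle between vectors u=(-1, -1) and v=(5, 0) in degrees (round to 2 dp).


u.v = -5, |u| = sqrt(2) = 1.4142, |v| = sqrt(25) = 5
cos(theta) = u.v/(|u||v|) = -5/sqrt(50) = -0.707107
theta = acos(-0.707107) = 135 degrees

135 degrees


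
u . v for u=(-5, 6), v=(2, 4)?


u . v = u_x*v_x + u_y*v_y = (-5)*2 + 6*4
= (-10) + 24 = 14

14


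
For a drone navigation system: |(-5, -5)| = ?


|u| = sqrt((-5)^2 + (-5)^2) = sqrt(50) = 7.0711

7.0711


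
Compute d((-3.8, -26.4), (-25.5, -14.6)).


dx=-21.7, dy=11.8
d^2 = (-21.7)^2 + 11.8^2 = 610.13
d = sqrt(610.13) = 24.7008

24.7008


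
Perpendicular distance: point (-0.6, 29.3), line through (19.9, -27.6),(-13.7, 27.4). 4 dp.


|cross product| = 784.34
|line direction| = sqrt(4153.96) = 64.4512
Distance = 784.34/sqrt(4153.96) = 12.1695

12.1695


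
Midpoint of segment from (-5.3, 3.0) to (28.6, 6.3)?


M = (((-5.3)+28.6)/2, (3+6.3)/2)
= (11.65, 4.65)

(11.65, 4.65)


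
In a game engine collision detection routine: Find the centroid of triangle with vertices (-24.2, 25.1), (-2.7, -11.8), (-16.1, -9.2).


Centroid = ((x_A+x_B+x_C)/3, (y_A+y_B+y_C)/3)
= (((-24.2)+(-2.7)+(-16.1))/3, (25.1+(-11.8)+(-9.2))/3)
= (-14.3333, 1.3667)

(-14.3333, 1.3667)


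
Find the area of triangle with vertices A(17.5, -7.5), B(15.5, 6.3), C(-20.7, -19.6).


Area = |x_A(y_B-y_C) + x_B(y_C-y_A) + x_C(y_A-y_B)|/2
= |453.25 + (-187.55) + 285.66|/2
= 551.36/2 = 275.68

275.68


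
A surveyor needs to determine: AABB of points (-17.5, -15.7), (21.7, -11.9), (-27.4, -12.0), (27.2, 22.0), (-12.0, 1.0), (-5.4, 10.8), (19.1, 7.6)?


x range: [-27.4, 27.2]
y range: [-15.7, 22]
Bounding box: (-27.4,-15.7) to (27.2,22)

(-27.4,-15.7) to (27.2,22)


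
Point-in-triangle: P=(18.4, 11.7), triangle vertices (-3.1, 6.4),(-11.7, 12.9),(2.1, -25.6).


Cross products: AB x AP = -185.33, BC x BP = 1142.29, CA x CP = -715.56
All same sign? no

No, outside


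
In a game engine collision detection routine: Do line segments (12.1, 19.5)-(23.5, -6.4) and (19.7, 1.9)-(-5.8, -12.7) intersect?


Cross products: d1=-559.76, d2=267.13, d3=-3.8, d4=-830.69
d1*d2 < 0 and d3*d4 < 0? no

No, they don't intersect


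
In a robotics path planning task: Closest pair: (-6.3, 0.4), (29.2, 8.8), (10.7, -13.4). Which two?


d(P0,P1) = 36.4803, d(P0,P2) = 21.8961, d(P1,P2) = 28.8979
Closest: P0 and P2

Closest pair: (-6.3, 0.4) and (10.7, -13.4), distance = 21.8961


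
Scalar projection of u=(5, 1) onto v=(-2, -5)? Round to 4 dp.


u.v = -15, |v| = sqrt(29) = 5.3852
Scalar projection = u.v / |v| = -15 / sqrt(29) = -2.7854

-2.7854


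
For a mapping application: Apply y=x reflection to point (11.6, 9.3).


Reflection over y=x: (x,y) -> (y,x)
(11.6, 9.3) -> (9.3, 11.6)

(9.3, 11.6)
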